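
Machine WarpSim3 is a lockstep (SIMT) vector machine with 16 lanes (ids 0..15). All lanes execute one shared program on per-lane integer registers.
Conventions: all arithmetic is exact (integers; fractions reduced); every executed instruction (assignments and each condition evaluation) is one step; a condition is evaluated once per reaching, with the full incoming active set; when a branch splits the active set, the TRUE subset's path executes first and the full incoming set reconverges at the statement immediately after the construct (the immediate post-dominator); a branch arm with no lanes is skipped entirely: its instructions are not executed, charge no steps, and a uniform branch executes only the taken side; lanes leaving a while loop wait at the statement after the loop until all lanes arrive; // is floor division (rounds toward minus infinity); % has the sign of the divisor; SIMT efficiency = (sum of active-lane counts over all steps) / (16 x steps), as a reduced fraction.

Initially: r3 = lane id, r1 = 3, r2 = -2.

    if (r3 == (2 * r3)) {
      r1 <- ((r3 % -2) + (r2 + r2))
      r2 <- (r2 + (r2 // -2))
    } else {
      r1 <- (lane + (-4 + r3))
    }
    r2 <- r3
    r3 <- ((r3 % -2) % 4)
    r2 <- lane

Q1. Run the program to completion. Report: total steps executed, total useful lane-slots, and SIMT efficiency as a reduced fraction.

Answer: 7 steps, 81 useful, 81/112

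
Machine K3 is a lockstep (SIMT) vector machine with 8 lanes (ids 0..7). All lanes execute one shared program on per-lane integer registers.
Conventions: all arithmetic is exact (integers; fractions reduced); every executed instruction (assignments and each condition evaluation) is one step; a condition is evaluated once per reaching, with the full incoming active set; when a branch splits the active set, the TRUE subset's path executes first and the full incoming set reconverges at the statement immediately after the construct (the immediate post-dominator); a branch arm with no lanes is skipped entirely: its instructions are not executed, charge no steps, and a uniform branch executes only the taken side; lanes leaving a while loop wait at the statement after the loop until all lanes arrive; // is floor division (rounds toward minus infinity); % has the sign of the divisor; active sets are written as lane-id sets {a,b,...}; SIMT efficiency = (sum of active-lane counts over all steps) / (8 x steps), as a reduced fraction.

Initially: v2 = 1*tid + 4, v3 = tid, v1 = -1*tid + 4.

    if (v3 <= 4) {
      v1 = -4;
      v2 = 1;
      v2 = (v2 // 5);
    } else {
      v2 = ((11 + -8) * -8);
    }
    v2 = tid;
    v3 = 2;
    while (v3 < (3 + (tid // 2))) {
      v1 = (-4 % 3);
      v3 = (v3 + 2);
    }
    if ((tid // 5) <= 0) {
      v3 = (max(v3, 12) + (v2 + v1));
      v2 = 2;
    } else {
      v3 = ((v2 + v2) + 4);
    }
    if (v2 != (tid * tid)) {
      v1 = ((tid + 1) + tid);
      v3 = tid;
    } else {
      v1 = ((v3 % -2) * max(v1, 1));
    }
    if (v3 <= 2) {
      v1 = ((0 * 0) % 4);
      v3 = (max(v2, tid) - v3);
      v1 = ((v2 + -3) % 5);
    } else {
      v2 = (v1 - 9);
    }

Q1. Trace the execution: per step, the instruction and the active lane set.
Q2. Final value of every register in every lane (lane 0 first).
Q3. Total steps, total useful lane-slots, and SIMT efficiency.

step 0: eval (v3 <= 4)               {0,1,2,3,4,5,6,7}
step 1: v1 <- -4                     {0,1,2,3,4}
step 2: v2 <- 1                      {0,1,2,3,4}
step 3: v2 <- (v2 // 5)              {0,1,2,3,4}
step 4: v2 <- ((11 + -8) * -8)       {5,6,7}
step 5: v2 <- tid                    {0,1,2,3,4,5,6,7}
step 6: v3 <- 2                      {0,1,2,3,4,5,6,7}
step 7: eval (v3 < (3 + (tid // 2))) {0,1,2,3,4,5,6,7}
step 8: v1 <- (-4 % 3)               {0,1,2,3,4,5,6,7}
step 9: v3 <- (v3 + 2)               {0,1,2,3,4,5,6,7}
step 10: eval (v3 < (3 + (tid // 2))) {0,1,2,3,4,5,6,7}
step 11: v1 <- (-4 % 3)               {4,5,6,7}
step 12: v3 <- (v3 + 2)               {4,5,6,7}
step 13: eval (v3 < (3 + (tid // 2))) {4,5,6,7}
step 14: eval ((tid // 5) <= 0)       {0,1,2,3,4,5,6,7}
step 15: v3 <- (max(v3, 12) + (v2 + v1)) {0,1,2,3,4}
step 16: v2 <- 2                      {0,1,2,3,4}
step 17: v3 <- ((v2 + v2) + 4)        {5,6,7}
step 18: eval (v2 != (tid * tid))     {0,1,2,3,4,5,6,7}
step 19: v1 <- ((tid + 1) + tid)      {0,1,2,3,4,5,6,7}
step 20: v3 <- tid                    {0,1,2,3,4,5,6,7}
step 21: eval (v3 <= 2)               {0,1,2,3,4,5,6,7}
step 22: v1 <- ((0 * 0) % 4)          {0,1,2}
step 23: v3 <- (max(v2, tid) - v3)    {0,1,2}
step 24: v1 <- ((v2 + -3) % 5)        {0,1,2}
step 25: v2 <- (v1 - 9)               {3,4,5,6,7}

Answer: 26 steps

v2: 2,2,2,-2,0,2,4,6
v3: 2,1,0,3,4,5,6,7
v1: 4,4,4,7,9,11,13,15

steps = 26; useful = 153; efficiency = 153/208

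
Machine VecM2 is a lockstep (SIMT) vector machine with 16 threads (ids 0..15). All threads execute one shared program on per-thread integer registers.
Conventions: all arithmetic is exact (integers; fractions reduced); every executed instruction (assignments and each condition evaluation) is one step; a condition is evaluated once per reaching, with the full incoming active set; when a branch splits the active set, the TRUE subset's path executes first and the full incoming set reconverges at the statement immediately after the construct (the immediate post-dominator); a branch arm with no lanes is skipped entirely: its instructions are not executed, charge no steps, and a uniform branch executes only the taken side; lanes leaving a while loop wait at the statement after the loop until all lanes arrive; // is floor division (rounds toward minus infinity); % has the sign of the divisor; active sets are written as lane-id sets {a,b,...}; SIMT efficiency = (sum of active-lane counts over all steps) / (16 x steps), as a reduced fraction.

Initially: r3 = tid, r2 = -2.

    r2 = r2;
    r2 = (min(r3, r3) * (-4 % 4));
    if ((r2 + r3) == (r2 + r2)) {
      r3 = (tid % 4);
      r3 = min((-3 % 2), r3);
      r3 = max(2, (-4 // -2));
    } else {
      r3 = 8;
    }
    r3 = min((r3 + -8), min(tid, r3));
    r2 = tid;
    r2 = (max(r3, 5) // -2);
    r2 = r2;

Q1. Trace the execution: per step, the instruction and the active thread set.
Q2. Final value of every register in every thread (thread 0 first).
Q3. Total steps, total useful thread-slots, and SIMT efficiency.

step 0: r2 <- r2                     {0,1,2,3,4,5,6,7,8,9,10,11,12,13,14,15}
step 1: r2 <- (min(r3, r3) * (-4 % 4)) {0,1,2,3,4,5,6,7,8,9,10,11,12,13,14,15}
step 2: eval ((r2 + r3) == (r2 + r2)) {0,1,2,3,4,5,6,7,8,9,10,11,12,13,14,15}
step 3: r3 <- (tid % 4)              {0}
step 4: r3 <- min((-3 % 2), r3)      {0}
step 5: r3 <- max(2, (-4 // -2))     {0}
step 6: r3 <- 8                      {1,2,3,4,5,6,7,8,9,10,11,12,13,14,15}
step 7: r3 <- min((r3 + -8), min(tid, r3)) {0,1,2,3,4,5,6,7,8,9,10,11,12,13,14,15}
step 8: r2 <- tid                    {0,1,2,3,4,5,6,7,8,9,10,11,12,13,14,15}
step 9: r2 <- (max(r3, 5) // -2)     {0,1,2,3,4,5,6,7,8,9,10,11,12,13,14,15}
step 10: r2 <- r2                     {0,1,2,3,4,5,6,7,8,9,10,11,12,13,14,15}

Answer: 11 steps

r3: -6,0,0,0,0,0,0,0,0,0,0,0,0,0,0,0
r2: -3,-3,-3,-3,-3,-3,-3,-3,-3,-3,-3,-3,-3,-3,-3,-3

steps = 11; useful = 130; efficiency = 130/176 = 65/88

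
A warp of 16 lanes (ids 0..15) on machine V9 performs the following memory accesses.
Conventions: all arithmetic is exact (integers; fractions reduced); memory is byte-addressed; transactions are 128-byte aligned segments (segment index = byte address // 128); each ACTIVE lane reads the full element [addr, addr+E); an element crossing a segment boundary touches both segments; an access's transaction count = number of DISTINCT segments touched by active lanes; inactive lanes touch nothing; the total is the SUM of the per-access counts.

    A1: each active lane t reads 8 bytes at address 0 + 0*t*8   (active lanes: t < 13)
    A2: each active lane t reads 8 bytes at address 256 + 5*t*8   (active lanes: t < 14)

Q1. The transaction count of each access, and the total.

A1: 1 transaction
A2: 5 transactions

Answer: 1,5; total 6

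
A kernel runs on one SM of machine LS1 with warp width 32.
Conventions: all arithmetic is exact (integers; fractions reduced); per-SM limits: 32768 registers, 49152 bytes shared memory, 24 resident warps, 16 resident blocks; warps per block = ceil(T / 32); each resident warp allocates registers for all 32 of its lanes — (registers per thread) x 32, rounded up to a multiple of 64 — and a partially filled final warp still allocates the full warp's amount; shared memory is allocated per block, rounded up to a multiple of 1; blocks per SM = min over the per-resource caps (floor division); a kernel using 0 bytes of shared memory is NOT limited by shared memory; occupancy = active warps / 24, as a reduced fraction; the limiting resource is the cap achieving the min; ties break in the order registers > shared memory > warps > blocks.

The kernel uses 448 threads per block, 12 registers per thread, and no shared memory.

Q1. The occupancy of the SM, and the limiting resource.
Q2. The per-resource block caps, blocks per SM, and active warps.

Answer: occupancy 7/12, limited by warps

registers: 6 blocks
shared memory: no limit (kernel uses none)
warps: 1 block
blocks: 16 blocks

Answer: 1 block, 14 active warps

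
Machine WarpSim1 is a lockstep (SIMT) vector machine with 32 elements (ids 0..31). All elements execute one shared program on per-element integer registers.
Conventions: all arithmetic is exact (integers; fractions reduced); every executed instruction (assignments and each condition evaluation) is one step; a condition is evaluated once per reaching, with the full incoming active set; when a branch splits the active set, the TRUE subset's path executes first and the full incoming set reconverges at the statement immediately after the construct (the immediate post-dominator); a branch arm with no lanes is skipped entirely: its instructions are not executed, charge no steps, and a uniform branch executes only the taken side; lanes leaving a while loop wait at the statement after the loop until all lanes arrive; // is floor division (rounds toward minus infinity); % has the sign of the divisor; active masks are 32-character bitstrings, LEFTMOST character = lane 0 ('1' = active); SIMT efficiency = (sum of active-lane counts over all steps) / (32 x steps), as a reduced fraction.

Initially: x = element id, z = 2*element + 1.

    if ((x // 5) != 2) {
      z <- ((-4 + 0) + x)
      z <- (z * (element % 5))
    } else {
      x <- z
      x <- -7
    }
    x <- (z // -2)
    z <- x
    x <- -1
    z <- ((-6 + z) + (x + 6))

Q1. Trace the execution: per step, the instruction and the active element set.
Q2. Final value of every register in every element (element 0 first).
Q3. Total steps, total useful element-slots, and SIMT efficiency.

step 0: eval ((x // 5) != 2)         11111111111111111111111111111111
step 1: z <- ((-4 + 0) + x)          11111111110000011111111111111111
step 2: z <- (z * (element % 5))     11111111110000011111111111111111
step 3: x <- z                       00000000001111100000000000000000
step 4: x <- -7                      00000000001111100000000000000000
step 5: x <- (z // -2)               11111111111111111111111111111111
step 6: z <- x                       11111111111111111111111111111111
step 7: x <- -1                      11111111111111111111111111111111
step 8: z <- ((-6 + z) + (x + 6))    11111111111111111111111111111111

Answer: 9 steps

x: -1,-1,-1,-1,-1,-1,-1,-1,-1,-1,-1,-1,-1,-1,-1,-1,-1,-1,-1,-1,-1,-1,-1,-1,-1,-1,-1,-1,-1,-1,-1,-1
z: -1,0,1,0,-1,-1,-2,-4,-7,-11,-12,-13,-14,-15,-16,-1,-7,-14,-22,-31,-1,-10,-19,-30,-41,-1,-12,-24,-37,-51,-1,-15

steps = 9; useful = 224; efficiency = 224/288 = 7/9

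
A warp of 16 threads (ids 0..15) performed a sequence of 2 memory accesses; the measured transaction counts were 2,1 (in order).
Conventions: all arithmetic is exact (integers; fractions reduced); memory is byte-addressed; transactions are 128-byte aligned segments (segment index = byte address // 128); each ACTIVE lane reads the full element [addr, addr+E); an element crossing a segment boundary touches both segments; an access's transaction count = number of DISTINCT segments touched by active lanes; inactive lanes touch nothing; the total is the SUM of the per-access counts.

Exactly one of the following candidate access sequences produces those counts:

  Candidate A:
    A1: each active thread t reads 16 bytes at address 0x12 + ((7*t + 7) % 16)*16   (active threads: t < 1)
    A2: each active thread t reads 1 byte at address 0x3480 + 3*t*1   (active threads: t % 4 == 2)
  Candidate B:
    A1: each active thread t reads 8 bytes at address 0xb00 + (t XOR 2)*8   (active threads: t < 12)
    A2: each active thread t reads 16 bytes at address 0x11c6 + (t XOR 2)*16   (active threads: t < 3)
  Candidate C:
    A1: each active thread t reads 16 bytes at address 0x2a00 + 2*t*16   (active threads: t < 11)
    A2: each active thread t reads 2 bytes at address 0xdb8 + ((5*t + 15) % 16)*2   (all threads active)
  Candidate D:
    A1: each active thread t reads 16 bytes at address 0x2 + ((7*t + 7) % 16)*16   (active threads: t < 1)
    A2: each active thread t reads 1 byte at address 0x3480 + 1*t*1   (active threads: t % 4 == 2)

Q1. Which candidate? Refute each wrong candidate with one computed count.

A: A1 gives 1 transaction, not 2
B: A1 gives 1 transaction, not 2
C: A1 gives 3 transactions, not 2
D: all counts match (2,1)

Answer: D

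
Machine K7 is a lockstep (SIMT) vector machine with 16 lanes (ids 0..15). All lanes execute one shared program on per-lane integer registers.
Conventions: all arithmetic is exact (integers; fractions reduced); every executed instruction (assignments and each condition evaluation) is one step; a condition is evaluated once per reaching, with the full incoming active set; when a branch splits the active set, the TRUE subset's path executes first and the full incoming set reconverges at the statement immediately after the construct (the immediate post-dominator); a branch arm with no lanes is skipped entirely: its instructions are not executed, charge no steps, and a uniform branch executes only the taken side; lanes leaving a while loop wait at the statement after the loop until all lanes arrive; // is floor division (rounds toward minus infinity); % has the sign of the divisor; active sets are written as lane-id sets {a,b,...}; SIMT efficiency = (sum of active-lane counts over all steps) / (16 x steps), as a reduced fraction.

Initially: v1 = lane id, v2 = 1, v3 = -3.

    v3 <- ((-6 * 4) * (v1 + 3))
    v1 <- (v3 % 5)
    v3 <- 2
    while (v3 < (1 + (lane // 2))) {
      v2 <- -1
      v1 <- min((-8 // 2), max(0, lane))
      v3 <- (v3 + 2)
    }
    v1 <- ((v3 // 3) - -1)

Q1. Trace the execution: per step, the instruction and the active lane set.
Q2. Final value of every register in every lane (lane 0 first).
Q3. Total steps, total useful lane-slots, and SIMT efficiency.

step 0: v3 <- ((-6 * 4) * (v1 + 3))  {0,1,2,3,4,5,6,7,8,9,10,11,12,13,14,15}
step 1: v1 <- (v3 % 5)               {0,1,2,3,4,5,6,7,8,9,10,11,12,13,14,15}
step 2: v3 <- 2                      {0,1,2,3,4,5,6,7,8,9,10,11,12,13,14,15}
step 3: eval (v3 < (1 + (lane // 2))) {0,1,2,3,4,5,6,7,8,9,10,11,12,13,14,15}
step 4: v2 <- -1                     {4,5,6,7,8,9,10,11,12,13,14,15}
step 5: v1 <- min((-8 // 2), max(0, lane)) {4,5,6,7,8,9,10,11,12,13,14,15}
step 6: v3 <- (v3 + 2)               {4,5,6,7,8,9,10,11,12,13,14,15}
step 7: eval (v3 < (1 + (lane // 2))) {4,5,6,7,8,9,10,11,12,13,14,15}
step 8: v2 <- -1                     {8,9,10,11,12,13,14,15}
step 9: v1 <- min((-8 // 2), max(0, lane)) {8,9,10,11,12,13,14,15}
step 10: v3 <- (v3 + 2)               {8,9,10,11,12,13,14,15}
step 11: eval (v3 < (1 + (lane // 2))) {8,9,10,11,12,13,14,15}
step 12: v2 <- -1                     {12,13,14,15}
step 13: v1 <- min((-8 // 2), max(0, lane)) {12,13,14,15}
step 14: v3 <- (v3 + 2)               {12,13,14,15}
step 15: eval (v3 < (1 + (lane // 2))) {12,13,14,15}
step 16: v1 <- ((v3 // 3) - -1)       {0,1,2,3,4,5,6,7,8,9,10,11,12,13,14,15}

Answer: 17 steps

v1: 1,1,1,1,2,2,2,2,3,3,3,3,3,3,3,3
v2: 1,1,1,1,-1,-1,-1,-1,-1,-1,-1,-1,-1,-1,-1,-1
v3: 2,2,2,2,4,4,4,4,6,6,6,6,8,8,8,8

steps = 17; useful = 176; efficiency = 176/272 = 11/17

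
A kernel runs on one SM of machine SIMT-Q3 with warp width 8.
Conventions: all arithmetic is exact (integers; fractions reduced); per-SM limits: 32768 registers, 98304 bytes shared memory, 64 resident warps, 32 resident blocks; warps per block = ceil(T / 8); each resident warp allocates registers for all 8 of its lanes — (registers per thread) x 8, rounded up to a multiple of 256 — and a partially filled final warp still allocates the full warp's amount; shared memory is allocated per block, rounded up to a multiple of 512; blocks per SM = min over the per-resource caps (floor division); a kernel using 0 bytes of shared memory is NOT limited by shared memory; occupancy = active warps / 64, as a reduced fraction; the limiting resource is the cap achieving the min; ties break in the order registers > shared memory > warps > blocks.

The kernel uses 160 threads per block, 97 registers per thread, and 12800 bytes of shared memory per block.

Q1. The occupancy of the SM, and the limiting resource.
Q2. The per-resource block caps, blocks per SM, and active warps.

Answer: occupancy 5/16, limited by registers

registers: 1 block
shared memory: 7 blocks
warps: 3 blocks
blocks: 32 blocks

Answer: 1 block, 20 active warps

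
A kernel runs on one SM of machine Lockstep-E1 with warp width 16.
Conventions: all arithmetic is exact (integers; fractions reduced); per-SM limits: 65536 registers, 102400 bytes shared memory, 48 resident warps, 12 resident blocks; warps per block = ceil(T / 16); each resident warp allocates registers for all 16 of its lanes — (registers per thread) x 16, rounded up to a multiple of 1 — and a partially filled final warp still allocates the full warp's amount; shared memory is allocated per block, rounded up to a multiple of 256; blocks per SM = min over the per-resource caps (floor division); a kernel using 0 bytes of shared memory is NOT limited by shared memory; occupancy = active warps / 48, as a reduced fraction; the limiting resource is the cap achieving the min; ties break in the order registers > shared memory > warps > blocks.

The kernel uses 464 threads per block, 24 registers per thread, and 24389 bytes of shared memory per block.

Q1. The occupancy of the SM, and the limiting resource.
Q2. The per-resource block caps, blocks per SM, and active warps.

Answer: occupancy 29/48, limited by warps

registers: 5 blocks
shared memory: 4 blocks
warps: 1 block
blocks: 12 blocks

Answer: 1 block, 29 active warps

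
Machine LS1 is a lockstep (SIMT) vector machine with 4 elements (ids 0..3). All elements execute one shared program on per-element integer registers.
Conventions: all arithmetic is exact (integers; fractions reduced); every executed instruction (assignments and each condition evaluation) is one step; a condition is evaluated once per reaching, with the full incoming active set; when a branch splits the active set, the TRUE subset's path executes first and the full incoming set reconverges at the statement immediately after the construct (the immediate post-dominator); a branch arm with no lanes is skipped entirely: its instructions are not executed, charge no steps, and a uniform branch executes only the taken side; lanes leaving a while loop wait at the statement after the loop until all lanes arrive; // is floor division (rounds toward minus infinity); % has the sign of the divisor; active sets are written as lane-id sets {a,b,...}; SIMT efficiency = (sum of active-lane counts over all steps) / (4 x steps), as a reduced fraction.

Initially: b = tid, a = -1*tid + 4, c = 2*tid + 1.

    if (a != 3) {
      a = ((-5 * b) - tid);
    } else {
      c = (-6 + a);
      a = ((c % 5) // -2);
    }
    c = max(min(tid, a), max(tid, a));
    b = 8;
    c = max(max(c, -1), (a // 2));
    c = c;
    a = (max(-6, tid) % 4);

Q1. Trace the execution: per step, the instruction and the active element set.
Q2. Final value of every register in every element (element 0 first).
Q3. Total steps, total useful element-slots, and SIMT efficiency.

step 0: eval (a != 3)                {0,1,2,3}
step 1: a <- ((-5 * b) - tid)        {0,2,3}
step 2: c <- (-6 + a)                {1}
step 3: a <- ((c % 5) // -2)         {1}
step 4: c <- max(min(tid, a), max(tid, a)) {0,1,2,3}
step 5: b <- 8                       {0,1,2,3}
step 6: c <- max(max(c, -1), (a // 2)) {0,1,2,3}
step 7: c <- c                       {0,1,2,3}
step 8: a <- (max(-6, tid) % 4)      {0,1,2,3}

Answer: 9 steps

b: 8,8,8,8
a: 0,1,2,3
c: 0,1,2,3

steps = 9; useful = 29; efficiency = 29/36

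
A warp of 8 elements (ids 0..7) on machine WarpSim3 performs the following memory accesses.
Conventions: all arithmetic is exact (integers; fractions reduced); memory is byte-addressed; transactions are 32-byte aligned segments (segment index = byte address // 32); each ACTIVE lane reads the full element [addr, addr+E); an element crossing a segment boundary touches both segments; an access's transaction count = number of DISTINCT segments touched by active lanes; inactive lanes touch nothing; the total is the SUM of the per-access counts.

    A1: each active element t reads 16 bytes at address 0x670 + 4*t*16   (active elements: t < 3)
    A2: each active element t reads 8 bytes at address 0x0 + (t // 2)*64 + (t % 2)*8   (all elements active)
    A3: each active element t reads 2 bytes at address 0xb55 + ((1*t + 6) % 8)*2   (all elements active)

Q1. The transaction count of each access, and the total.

A1: 3 transactions
A2: 4 transactions
A3: 2 transactions

Answer: 3,4,2; total 9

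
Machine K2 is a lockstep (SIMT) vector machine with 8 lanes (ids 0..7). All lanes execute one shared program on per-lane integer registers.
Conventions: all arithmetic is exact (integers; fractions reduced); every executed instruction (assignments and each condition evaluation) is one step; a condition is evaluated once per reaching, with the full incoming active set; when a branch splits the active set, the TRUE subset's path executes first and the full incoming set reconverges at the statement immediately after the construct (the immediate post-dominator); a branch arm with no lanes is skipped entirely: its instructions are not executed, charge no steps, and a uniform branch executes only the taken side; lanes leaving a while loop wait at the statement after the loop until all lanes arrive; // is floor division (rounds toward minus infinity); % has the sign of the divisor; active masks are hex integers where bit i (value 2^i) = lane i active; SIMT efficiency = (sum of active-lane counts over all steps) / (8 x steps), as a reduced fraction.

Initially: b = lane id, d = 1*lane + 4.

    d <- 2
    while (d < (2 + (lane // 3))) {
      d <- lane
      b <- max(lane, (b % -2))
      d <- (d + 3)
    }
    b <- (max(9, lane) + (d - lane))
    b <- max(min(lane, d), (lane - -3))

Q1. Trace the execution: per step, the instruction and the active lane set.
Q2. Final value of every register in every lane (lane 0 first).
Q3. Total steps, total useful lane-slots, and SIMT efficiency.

step 0: d <- 2                       0xff
step 1: eval (d < (2 + (lane // 3))) 0xff
step 2: d <- lane                    0xf8
step 3: b <- max(lane, (b % -2))     0xf8
step 4: d <- (d + 3)                 0xf8
step 5: eval (d < (2 + (lane // 3))) 0xf8
step 6: b <- (max(9, lane) + (d - lane)) 0xff
step 7: b <- max(min(lane, d), (lane - -3)) 0xff

Answer: 8 steps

b: 3,4,5,6,7,8,9,10
d: 2,2,2,6,7,8,9,10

steps = 8; useful = 52; efficiency = 52/64 = 13/16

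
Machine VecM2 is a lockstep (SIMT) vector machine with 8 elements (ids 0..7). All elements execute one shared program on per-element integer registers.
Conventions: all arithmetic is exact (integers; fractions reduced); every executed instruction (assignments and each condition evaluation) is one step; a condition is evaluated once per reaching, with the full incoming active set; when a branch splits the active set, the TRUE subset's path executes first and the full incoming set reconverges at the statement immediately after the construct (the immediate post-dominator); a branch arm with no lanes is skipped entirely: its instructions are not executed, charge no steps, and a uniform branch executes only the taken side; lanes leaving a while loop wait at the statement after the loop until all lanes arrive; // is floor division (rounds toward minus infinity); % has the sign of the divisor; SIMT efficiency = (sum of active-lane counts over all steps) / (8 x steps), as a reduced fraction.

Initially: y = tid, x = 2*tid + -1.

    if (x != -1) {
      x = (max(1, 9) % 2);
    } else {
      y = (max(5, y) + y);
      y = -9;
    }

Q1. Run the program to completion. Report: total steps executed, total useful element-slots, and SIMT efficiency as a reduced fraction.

Answer: 4 steps, 17 useful, 17/32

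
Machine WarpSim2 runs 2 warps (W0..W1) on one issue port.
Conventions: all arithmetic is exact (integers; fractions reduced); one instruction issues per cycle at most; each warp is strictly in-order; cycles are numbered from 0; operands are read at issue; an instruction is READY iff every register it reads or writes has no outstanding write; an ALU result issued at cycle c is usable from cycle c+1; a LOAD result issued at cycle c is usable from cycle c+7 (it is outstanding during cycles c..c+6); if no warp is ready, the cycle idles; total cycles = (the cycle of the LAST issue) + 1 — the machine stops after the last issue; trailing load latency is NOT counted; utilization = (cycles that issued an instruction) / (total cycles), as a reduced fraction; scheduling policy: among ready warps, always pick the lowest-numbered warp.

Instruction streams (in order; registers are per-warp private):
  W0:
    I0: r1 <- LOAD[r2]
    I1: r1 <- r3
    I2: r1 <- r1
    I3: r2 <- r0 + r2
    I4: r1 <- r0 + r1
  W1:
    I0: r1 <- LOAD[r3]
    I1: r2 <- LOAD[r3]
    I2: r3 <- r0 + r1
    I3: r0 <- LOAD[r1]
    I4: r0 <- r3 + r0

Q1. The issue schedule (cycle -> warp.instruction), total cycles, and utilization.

cycle 0: W0.I0
cycle 1: W1.I0
cycle 2: W1.I1
cycle 3: idle
cycle 4: idle
cycle 5: idle
cycle 6: idle
cycle 7: W0.I1
cycle 8: W0.I2
cycle 9: W0.I3
cycle 10: W0.I4
cycle 11: W1.I2
cycle 12: W1.I3
cycle 13: idle
cycle 14: idle
cycle 15: idle
cycle 16: idle
cycle 17: idle
cycle 18: idle
cycle 19: W1.I4

Answer: 20 cycles, utilization 1/2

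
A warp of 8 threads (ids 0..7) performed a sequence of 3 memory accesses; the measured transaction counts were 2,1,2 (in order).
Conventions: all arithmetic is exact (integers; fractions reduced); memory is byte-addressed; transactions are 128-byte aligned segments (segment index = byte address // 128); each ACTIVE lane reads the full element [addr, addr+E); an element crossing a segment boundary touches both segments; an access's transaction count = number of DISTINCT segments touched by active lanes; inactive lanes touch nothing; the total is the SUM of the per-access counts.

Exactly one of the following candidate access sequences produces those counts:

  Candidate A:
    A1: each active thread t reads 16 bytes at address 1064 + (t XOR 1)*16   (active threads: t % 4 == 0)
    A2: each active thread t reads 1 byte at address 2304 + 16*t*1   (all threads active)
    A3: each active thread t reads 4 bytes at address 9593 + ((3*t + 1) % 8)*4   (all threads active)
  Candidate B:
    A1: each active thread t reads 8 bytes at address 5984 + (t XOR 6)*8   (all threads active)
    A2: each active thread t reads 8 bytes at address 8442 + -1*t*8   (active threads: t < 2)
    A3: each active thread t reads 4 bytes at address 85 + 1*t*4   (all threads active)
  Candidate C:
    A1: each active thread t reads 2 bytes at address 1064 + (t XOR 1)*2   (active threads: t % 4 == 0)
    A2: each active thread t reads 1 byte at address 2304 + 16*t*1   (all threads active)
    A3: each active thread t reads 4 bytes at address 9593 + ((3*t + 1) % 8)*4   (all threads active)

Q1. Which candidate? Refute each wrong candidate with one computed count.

B: A2 gives 2 transactions, not 1
C: A1 gives 1 transaction, not 2
A: all counts match (2,1,2)

Answer: A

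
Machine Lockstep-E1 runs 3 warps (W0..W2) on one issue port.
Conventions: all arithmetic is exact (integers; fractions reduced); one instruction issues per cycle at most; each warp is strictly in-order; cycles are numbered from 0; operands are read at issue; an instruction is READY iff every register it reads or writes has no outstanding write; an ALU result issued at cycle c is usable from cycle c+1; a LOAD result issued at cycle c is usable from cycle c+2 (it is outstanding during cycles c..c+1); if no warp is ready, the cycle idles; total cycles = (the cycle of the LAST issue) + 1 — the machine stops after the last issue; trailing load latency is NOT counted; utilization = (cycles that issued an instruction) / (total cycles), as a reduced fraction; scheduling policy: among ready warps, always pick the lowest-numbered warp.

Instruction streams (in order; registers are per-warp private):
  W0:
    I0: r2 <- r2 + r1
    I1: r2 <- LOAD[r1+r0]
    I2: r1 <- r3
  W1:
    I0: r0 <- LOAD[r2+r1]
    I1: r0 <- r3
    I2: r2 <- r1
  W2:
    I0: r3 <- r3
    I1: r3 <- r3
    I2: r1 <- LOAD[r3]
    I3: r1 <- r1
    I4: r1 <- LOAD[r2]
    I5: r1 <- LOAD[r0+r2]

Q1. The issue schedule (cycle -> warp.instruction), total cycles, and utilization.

cycle 0: W0.I0
cycle 1: W0.I1
cycle 2: W0.I2
cycle 3: W1.I0
cycle 4: W2.I0
cycle 5: W1.I1
cycle 6: W1.I2
cycle 7: W2.I1
cycle 8: W2.I2
cycle 9: idle
cycle 10: W2.I3
cycle 11: W2.I4
cycle 12: idle
cycle 13: W2.I5

Answer: 14 cycles, utilization 6/7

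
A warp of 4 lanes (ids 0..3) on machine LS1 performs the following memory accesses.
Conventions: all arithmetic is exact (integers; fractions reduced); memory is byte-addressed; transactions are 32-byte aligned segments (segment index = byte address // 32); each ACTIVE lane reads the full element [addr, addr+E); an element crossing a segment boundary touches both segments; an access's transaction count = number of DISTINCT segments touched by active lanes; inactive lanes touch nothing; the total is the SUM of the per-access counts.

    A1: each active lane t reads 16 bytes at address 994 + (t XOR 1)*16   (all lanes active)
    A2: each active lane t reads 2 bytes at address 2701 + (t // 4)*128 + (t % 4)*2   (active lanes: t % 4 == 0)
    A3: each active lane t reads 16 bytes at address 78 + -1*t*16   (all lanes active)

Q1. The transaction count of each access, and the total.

A1: 3 transactions
A2: 1 transaction
A3: 3 transactions

Answer: 3,1,3; total 7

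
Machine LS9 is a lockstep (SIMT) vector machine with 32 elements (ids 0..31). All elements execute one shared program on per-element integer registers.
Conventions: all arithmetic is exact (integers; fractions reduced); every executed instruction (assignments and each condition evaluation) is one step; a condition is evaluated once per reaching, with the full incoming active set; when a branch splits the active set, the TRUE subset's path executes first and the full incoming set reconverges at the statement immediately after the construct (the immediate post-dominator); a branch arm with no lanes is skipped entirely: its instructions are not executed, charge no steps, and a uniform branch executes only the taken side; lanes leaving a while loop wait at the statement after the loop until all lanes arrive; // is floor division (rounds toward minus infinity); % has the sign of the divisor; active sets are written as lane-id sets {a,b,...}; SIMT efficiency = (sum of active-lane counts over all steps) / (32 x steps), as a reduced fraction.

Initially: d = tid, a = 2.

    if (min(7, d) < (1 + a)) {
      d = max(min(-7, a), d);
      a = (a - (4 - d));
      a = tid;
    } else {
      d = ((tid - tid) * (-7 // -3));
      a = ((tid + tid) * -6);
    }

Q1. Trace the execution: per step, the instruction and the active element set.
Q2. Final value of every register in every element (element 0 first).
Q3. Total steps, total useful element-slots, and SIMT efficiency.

step 0: eval (min(7, d) < (1 + a))   {0,1,2,3,4,5,6,7,8,9,10,11,12,13,14,15,16,17,18,19,20,21,22,23,24,25,26,27,28,29,30,31}
step 1: d <- max(min(-7, a), d)      {0,1,2}
step 2: a <- (a - (4 - d))           {0,1,2}
step 3: a <- tid                     {0,1,2}
step 4: d <- ((tid - tid) * (-7 // -3)) {3,4,5,6,7,8,9,10,11,12,13,14,15,16,17,18,19,20,21,22,23,24,25,26,27,28,29,30,31}
step 5: a <- ((tid + tid) * -6)      {3,4,5,6,7,8,9,10,11,12,13,14,15,16,17,18,19,20,21,22,23,24,25,26,27,28,29,30,31}

Answer: 6 steps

d: 0,1,2,0,0,0,0,0,0,0,0,0,0,0,0,0,0,0,0,0,0,0,0,0,0,0,0,0,0,0,0,0
a: 0,1,2,-36,-48,-60,-72,-84,-96,-108,-120,-132,-144,-156,-168,-180,-192,-204,-216,-228,-240,-252,-264,-276,-288,-300,-312,-324,-336,-348,-360,-372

steps = 6; useful = 99; efficiency = 99/192 = 33/64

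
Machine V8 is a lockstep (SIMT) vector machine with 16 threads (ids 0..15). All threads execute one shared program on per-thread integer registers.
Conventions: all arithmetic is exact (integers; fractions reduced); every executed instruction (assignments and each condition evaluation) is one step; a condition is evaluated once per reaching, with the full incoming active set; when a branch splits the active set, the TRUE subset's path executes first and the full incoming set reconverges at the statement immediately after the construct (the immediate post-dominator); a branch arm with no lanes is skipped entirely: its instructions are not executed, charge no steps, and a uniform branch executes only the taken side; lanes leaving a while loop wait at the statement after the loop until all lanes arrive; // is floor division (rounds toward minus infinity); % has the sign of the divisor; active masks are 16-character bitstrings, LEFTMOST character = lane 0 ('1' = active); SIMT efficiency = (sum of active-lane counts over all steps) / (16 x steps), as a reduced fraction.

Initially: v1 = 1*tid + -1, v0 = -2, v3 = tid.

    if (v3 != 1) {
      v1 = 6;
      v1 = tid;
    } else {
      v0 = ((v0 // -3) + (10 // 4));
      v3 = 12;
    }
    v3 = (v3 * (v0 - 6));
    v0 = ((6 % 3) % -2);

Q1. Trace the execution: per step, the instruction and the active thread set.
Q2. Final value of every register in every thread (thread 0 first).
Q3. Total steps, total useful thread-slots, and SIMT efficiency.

step 0: eval (v3 != 1)               1111111111111111
step 1: v1 <- 6                      1011111111111111
step 2: v1 <- tid                    1011111111111111
step 3: v0 <- ((v0 // -3) + (10 // 4)) 0100000000000000
step 4: v3 <- 12                     0100000000000000
step 5: v3 <- (v3 * (v0 - 6))        1111111111111111
step 6: v0 <- ((6 % 3) % -2)         1111111111111111

Answer: 7 steps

v1: 0,0,2,3,4,5,6,7,8,9,10,11,12,13,14,15
v0: 0,0,0,0,0,0,0,0,0,0,0,0,0,0,0,0
v3: 0,-48,-16,-24,-32,-40,-48,-56,-64,-72,-80,-88,-96,-104,-112,-120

steps = 7; useful = 80; efficiency = 80/112 = 5/7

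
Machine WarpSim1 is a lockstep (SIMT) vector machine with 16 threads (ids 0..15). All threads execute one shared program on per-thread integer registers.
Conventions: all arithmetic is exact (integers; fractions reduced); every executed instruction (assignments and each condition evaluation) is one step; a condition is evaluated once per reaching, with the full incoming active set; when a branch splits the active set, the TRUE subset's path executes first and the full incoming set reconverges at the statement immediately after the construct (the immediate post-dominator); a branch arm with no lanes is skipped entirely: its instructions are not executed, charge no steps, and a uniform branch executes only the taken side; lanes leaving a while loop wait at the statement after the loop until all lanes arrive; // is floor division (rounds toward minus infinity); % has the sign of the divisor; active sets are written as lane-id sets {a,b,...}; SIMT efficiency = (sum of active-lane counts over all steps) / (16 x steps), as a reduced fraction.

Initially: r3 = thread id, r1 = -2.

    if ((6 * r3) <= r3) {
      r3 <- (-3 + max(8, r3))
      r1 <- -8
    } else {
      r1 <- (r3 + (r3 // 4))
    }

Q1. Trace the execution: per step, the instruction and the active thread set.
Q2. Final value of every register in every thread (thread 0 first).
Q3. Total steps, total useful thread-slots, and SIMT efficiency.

step 0: eval ((6 * r3) <= r3)        {0,1,2,3,4,5,6,7,8,9,10,11,12,13,14,15}
step 1: r3 <- (-3 + max(8, r3))      {0}
step 2: r1 <- -8                     {0}
step 3: r1 <- (r3 + (r3 // 4))       {1,2,3,4,5,6,7,8,9,10,11,12,13,14,15}

Answer: 4 steps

r3: 5,1,2,3,4,5,6,7,8,9,10,11,12,13,14,15
r1: -8,1,2,3,5,6,7,8,10,11,12,13,15,16,17,18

steps = 4; useful = 33; efficiency = 33/64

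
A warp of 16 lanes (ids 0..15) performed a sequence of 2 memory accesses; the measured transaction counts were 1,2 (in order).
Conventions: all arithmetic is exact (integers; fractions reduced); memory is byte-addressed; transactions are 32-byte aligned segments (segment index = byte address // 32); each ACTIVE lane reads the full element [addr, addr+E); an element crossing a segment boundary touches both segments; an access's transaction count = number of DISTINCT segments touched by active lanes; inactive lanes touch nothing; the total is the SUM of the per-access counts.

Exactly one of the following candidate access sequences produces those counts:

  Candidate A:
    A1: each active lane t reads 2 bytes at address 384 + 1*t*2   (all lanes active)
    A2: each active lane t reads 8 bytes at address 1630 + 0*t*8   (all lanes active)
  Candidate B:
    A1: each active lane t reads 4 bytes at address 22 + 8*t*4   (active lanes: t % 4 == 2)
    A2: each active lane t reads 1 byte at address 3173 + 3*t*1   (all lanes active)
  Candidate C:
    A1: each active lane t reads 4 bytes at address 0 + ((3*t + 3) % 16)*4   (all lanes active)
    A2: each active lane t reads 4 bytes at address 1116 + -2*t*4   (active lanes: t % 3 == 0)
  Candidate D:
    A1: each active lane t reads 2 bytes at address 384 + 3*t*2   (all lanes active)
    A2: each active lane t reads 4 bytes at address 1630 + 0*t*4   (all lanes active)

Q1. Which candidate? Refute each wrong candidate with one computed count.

B: A1 gives 4 transactions, not 1
C: A1 gives 2 transactions, not 1
D: A1 gives 3 transactions, not 1
A: all counts match (1,2)

Answer: A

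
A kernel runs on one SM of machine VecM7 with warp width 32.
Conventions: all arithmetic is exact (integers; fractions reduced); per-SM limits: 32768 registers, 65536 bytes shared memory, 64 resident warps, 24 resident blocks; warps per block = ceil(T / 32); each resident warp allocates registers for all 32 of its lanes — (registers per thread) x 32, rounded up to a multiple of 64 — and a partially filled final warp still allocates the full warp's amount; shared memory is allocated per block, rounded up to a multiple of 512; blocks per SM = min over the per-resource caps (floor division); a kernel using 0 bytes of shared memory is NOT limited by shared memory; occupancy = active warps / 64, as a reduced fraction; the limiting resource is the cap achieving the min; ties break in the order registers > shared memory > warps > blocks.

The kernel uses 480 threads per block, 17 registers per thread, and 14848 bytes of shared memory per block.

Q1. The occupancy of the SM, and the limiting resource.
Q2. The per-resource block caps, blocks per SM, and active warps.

Answer: occupancy 45/64, limited by registers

registers: 3 blocks
shared memory: 4 blocks
warps: 4 blocks
blocks: 24 blocks

Answer: 3 blocks, 45 active warps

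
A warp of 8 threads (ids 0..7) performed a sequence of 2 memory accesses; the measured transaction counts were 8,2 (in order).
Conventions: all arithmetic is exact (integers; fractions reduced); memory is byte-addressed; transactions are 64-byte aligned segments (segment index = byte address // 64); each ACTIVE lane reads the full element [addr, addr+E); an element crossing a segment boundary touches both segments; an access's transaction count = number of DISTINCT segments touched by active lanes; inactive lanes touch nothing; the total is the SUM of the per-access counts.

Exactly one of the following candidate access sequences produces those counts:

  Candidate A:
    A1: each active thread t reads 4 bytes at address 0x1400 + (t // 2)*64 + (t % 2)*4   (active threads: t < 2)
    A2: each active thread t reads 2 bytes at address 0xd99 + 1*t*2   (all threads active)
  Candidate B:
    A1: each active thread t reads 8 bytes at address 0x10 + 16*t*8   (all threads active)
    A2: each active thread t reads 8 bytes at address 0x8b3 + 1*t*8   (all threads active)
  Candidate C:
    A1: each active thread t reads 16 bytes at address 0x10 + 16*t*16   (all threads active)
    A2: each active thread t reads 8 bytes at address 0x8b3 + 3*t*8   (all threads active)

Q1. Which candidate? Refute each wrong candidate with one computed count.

A: A1 gives 1 transaction, not 8
C: A2 gives 4 transactions, not 2
B: all counts match (8,2)

Answer: B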